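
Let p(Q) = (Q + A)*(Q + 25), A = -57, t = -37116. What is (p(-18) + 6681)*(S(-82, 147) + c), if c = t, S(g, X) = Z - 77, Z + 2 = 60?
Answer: -228603060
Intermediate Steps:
Z = 58 (Z = -2 + 60 = 58)
S(g, X) = -19 (S(g, X) = 58 - 77 = -19)
c = -37116
p(Q) = (-57 + Q)*(25 + Q) (p(Q) = (Q - 57)*(Q + 25) = (-57 + Q)*(25 + Q))
(p(-18) + 6681)*(S(-82, 147) + c) = ((-1425 + (-18)² - 32*(-18)) + 6681)*(-19 - 37116) = ((-1425 + 324 + 576) + 6681)*(-37135) = (-525 + 6681)*(-37135) = 6156*(-37135) = -228603060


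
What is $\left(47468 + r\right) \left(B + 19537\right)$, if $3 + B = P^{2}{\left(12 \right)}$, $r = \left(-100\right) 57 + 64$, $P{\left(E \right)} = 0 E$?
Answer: $817146288$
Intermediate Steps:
$P{\left(E \right)} = 0$
$r = -5636$ ($r = -5700 + 64 = -5636$)
$B = -3$ ($B = -3 + 0^{2} = -3 + 0 = -3$)
$\left(47468 + r\right) \left(B + 19537\right) = \left(47468 - 5636\right) \left(-3 + 19537\right) = 41832 \cdot 19534 = 817146288$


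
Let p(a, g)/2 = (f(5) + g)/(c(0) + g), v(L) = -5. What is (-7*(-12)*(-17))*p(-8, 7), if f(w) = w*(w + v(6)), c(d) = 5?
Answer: -1666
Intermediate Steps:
f(w) = w*(-5 + w) (f(w) = w*(w - 5) = w*(-5 + w))
p(a, g) = 2*g/(5 + g) (p(a, g) = 2*((5*(-5 + 5) + g)/(5 + g)) = 2*((5*0 + g)/(5 + g)) = 2*((0 + g)/(5 + g)) = 2*(g/(5 + g)) = 2*g/(5 + g))
(-7*(-12)*(-17))*p(-8, 7) = (-7*(-12)*(-17))*(2*7/(5 + 7)) = (84*(-17))*(2*7/12) = -2856*7/12 = -1428*7/6 = -1666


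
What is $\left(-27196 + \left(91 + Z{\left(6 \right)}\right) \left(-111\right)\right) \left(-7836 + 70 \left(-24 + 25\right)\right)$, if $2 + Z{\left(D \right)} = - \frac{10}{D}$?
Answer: $286487740$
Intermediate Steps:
$Z{\left(D \right)} = -2 - \frac{10}{D}$
$\left(-27196 + \left(91 + Z{\left(6 \right)}\right) \left(-111\right)\right) \left(-7836 + 70 \left(-24 + 25\right)\right) = \left(-27196 + \left(91 - \left(2 + \frac{10}{6}\right)\right) \left(-111\right)\right) \left(-7836 + 70 \left(-24 + 25\right)\right) = \left(-27196 + \left(91 - \frac{11}{3}\right) \left(-111\right)\right) \left(-7836 + 70 \cdot 1\right) = \left(-27196 + \left(91 - \frac{11}{3}\right) \left(-111\right)\right) \left(-7836 + 70\right) = \left(-27196 + \left(91 - \frac{11}{3}\right) \left(-111\right)\right) \left(-7766\right) = \left(-27196 + \frac{262}{3} \left(-111\right)\right) \left(-7766\right) = \left(-27196 - 9694\right) \left(-7766\right) = \left(-36890\right) \left(-7766\right) = 286487740$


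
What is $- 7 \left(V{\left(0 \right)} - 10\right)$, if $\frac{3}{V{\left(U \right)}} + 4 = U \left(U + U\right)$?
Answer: $\frac{301}{4} \approx 75.25$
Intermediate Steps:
$V{\left(U \right)} = \frac{3}{-4 + 2 U^{2}}$ ($V{\left(U \right)} = \frac{3}{-4 + U \left(U + U\right)} = \frac{3}{-4 + U 2 U} = \frac{3}{-4 + 2 U^{2}}$)
$- 7 \left(V{\left(0 \right)} - 10\right) = - 7 \left(\frac{3}{2 \left(-2 + 0^{2}\right)} - 10\right) = - 7 \left(\frac{3}{2 \left(-2 + 0\right)} - 10\right) = - 7 \left(\frac{3}{2 \left(-2\right)} - 10\right) = - 7 \left(\frac{3}{2} \left(- \frac{1}{2}\right) - 10\right) = - 7 \left(- \frac{3}{4} - 10\right) = \left(-7\right) \left(- \frac{43}{4}\right) = \frac{301}{4}$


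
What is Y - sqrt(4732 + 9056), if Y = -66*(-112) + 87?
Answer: 7479 - 6*sqrt(383) ≈ 7361.6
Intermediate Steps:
Y = 7479 (Y = 7392 + 87 = 7479)
Y - sqrt(4732 + 9056) = 7479 - sqrt(4732 + 9056) = 7479 - sqrt(13788) = 7479 - 6*sqrt(383)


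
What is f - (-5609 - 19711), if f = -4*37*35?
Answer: 20140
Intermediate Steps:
f = -5180 (f = -148*35 = -5180)
f - (-5609 - 19711) = -5180 - (-5609 - 19711) = -5180 - 1*(-25320) = -5180 + 25320 = 20140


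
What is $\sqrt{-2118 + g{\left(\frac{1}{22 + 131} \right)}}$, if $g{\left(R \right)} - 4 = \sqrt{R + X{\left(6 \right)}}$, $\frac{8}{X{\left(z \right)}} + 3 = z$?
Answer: $\frac{\sqrt{-5498514 + 51 \sqrt{6953}}}{51} \approx 45.96 i$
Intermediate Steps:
$X{\left(z \right)} = \frac{8}{-3 + z}$
$g{\left(R \right)} = 4 + \sqrt{\frac{8}{3} + R}$ ($g{\left(R \right)} = 4 + \sqrt{R + \frac{8}{-3 + 6}} = 4 + \sqrt{R + \frac{8}{3}} = 4 + \sqrt{\frac{8}{3} + R}$)
$\sqrt{-2118 + g{\left(\frac{1}{22 + 131} \right)}} = \sqrt{-2118 + \left(4 + \frac{\sqrt{24 + \frac{9}{22 + 131}}}{3}\right)} = \sqrt{-2118 + \left(4 + \frac{\sqrt{24 + \frac{9}{153}}}{3}\right)} = \sqrt{-2118 + \left(4 + \frac{\sqrt{24 + 9 \cdot \frac{1}{153}}}{3}\right)} = \sqrt{-2118 + \left(4 + \frac{\sqrt{24 + \frac{1}{17}}}{3}\right)} = \sqrt{-2118 + \left(4 + \frac{\sqrt{\frac{409}{17}}}{3}\right)} = \sqrt{-2118 + \left(4 + \frac{\frac{1}{17} \sqrt{6953}}{3}\right)} = \sqrt{-2118 + \left(4 + \frac{\sqrt{6953}}{51}\right)} = \sqrt{-2114 + \frac{\sqrt{6953}}{51}}$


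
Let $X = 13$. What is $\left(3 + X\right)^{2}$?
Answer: $256$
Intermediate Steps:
$\left(3 + X\right)^{2} = \left(3 + 13\right)^{2} = 16^{2} = 256$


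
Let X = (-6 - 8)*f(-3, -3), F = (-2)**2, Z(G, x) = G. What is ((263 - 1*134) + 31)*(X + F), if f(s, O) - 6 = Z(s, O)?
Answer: -6080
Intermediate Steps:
f(s, O) = 6 + s
F = 4
X = -42 (X = (-6 - 8)*(6 - 3) = -14*3 = -42)
((263 - 1*134) + 31)*(X + F) = ((263 - 1*134) + 31)*(-42 + 4) = ((263 - 134) + 31)*(-38) = (129 + 31)*(-38) = 160*(-38) = -6080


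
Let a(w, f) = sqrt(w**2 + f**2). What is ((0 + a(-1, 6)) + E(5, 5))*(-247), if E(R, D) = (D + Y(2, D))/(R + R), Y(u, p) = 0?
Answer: -247/2 - 247*sqrt(37) ≈ -1625.9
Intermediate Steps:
a(w, f) = sqrt(f**2 + w**2)
E(R, D) = D/(2*R) (E(R, D) = (D + 0)/(R + R) = D/((2*R)) = D*(1/(2*R)) = D/(2*R))
((0 + a(-1, 6)) + E(5, 5))*(-247) = ((0 + sqrt(6**2 + (-1)**2)) + (1/2)*5/5)*(-247) = ((0 + sqrt(36 + 1)) + (1/2)*5*(1/5))*(-247) = ((0 + sqrt(37)) + 1/2)*(-247) = (sqrt(37) + 1/2)*(-247) = (1/2 + sqrt(37))*(-247) = -247/2 - 247*sqrt(37)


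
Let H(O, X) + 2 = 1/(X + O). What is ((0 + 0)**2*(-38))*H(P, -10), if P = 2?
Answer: 0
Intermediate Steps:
H(O, X) = -2 + 1/(O + X) (H(O, X) = -2 + 1/(X + O) = -2 + 1/(O + X))
((0 + 0)**2*(-38))*H(P, -10) = ((0 + 0)**2*(-38))*((1 - 2*2 - 2*(-10))/(2 - 10)) = (0**2*(-38))*((1 - 4 + 20)/(-8)) = (0*(-38))*(-1/8*17) = 0*(-17/8) = 0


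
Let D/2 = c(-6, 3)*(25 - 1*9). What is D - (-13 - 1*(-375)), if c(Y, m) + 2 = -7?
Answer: -650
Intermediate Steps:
c(Y, m) = -9 (c(Y, m) = -2 - 7 = -9)
D = -288 (D = 2*(-9*(25 - 1*9)) = 2*(-9*(25 - 9)) = 2*(-9*16) = 2*(-144) = -288)
D - (-13 - 1*(-375)) = -288 - (-13 - 1*(-375)) = -288 - (-13 + 375) = -288 - 1*362 = -288 - 362 = -650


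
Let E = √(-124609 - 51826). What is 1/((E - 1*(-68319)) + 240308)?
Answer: 308627/95250801564 - 71*I*√35/95250801564 ≈ 3.2402e-6 - 4.4098e-9*I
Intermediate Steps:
E = 71*I*√35 (E = √(-176435) = 71*I*√35 ≈ 420.04*I)
1/((E - 1*(-68319)) + 240308) = 1/((71*I*√35 - 1*(-68319)) + 240308) = 1/((71*I*√35 + 68319) + 240308) = 1/((68319 + 71*I*√35) + 240308) = 1/(308627 + 71*I*√35)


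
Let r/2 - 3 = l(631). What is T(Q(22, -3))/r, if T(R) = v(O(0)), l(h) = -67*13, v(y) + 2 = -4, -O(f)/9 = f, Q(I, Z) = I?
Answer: 3/868 ≈ 0.0034562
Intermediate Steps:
O(f) = -9*f
v(y) = -6 (v(y) = -2 - 4 = -6)
l(h) = -871
T(R) = -6
r = -1736 (r = 6 + 2*(-871) = 6 - 1742 = -1736)
T(Q(22, -3))/r = -6/(-1736) = -6*(-1/1736) = 3/868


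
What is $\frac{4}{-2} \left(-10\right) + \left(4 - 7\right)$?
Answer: $17$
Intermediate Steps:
$\frac{4}{-2} \left(-10\right) + \left(4 - 7\right) = 4 \left(- \frac{1}{2}\right) \left(-10\right) - 3 = \left(-2\right) \left(-10\right) - 3 = 20 - 3 = 17$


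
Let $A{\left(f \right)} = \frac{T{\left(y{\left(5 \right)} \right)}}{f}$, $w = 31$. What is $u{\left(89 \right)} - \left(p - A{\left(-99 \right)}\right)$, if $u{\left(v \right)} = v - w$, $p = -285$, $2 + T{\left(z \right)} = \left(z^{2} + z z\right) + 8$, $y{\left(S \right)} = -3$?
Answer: $\frac{11311}{33} \approx 342.76$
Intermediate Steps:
$T{\left(z \right)} = 6 + 2 z^{2}$ ($T{\left(z \right)} = -2 + \left(\left(z^{2} + z z\right) + 8\right) = -2 + \left(\left(z^{2} + z^{2}\right) + 8\right) = -2 + \left(2 z^{2} + 8\right) = -2 + \left(8 + 2 z^{2}\right) = 6 + 2 z^{2}$)
$A{\left(f \right)} = \frac{24}{f}$ ($A{\left(f \right)} = \frac{6 + 2 \left(-3\right)^{2}}{f} = \frac{6 + 2 \cdot 9}{f} = \frac{6 + 18}{f} = \frac{24}{f}$)
$u{\left(v \right)} = -31 + v$ ($u{\left(v \right)} = v - 31 = -31 + v$)
$u{\left(89 \right)} - \left(p - A{\left(-99 \right)}\right) = \left(-31 + 89\right) + \left(\frac{24}{-99} - -285\right) = 58 + \left(24 \left(- \frac{1}{99}\right) + 285\right) = 58 + \left(- \frac{8}{33} + 285\right) = 58 + \frac{9397}{33} = \frac{11311}{33}$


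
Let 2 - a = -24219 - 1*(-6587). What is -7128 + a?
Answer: 10506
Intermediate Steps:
a = 17634 (a = 2 - (-24219 - 1*(-6587)) = 2 - (-24219 + 6587) = 2 - 1*(-17632) = 2 + 17632 = 17634)
-7128 + a = -7128 + 17634 = 10506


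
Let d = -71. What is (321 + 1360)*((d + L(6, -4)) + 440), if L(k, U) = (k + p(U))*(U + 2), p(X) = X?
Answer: 613565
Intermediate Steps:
L(k, U) = (2 + U)*(U + k) (L(k, U) = (k + U)*(U + 2) = (U + k)*(2 + U) = (2 + U)*(U + k))
(321 + 1360)*((d + L(6, -4)) + 440) = (321 + 1360)*((-71 + ((-4)**2 + 2*(-4) + 2*6 - 4*6)) + 440) = 1681*((-71 + (16 - 8 + 12 - 24)) + 440) = 1681*((-71 - 4) + 440) = 1681*(-75 + 440) = 1681*365 = 613565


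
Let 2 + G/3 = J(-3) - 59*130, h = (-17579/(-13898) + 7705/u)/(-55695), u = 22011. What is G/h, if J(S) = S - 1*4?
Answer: 2437857609306570/3068419 ≈ 7.9450e+8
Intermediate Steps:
J(S) = -4 + S (J(S) = S - 4 = -4 + S)
h = -21478933/740764998270 (h = (-17579/(-13898) + 7705/22011)/(-55695) = (-17579*(-1/13898) + 7705*(1/22011))*(-1/55695) = (17579/13898 + 335/957)*(-1/55695) = (21478933/13300386)*(-1/55695) = -21478933/740764998270 ≈ -2.8996e-5)
G = -23037 (G = -6 + 3*((-4 - 3) - 59*130) = -6 + 3*(-7 - 7670) = -6 + 3*(-7677) = -6 - 23031 = -23037)
G/h = -23037/(-21478933/740764998270) = -23037*(-740764998270/21478933) = 2437857609306570/3068419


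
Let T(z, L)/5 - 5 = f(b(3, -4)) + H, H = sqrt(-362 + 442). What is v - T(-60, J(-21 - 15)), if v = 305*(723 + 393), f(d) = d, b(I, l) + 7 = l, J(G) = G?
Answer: 340410 - 20*sqrt(5) ≈ 3.4037e+5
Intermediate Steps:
b(I, l) = -7 + l
H = 4*sqrt(5) (H = sqrt(80) = 4*sqrt(5) ≈ 8.9443)
T(z, L) = -30 + 20*sqrt(5) (T(z, L) = 25 + 5*((-7 - 4) + 4*sqrt(5)) = 25 + 5*(-11 + 4*sqrt(5)) = 25 + (-55 + 20*sqrt(5)) = -30 + 20*sqrt(5))
v = 340380 (v = 305*1116 = 340380)
v - T(-60, J(-21 - 15)) = 340380 - (-30 + 20*sqrt(5)) = 340380 + (30 - 20*sqrt(5)) = 340410 - 20*sqrt(5)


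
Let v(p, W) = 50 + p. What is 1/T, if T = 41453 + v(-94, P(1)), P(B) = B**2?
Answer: 1/41409 ≈ 2.4149e-5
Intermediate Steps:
T = 41409 (T = 41453 + (50 - 94) = 41453 - 44 = 41409)
1/T = 1/41409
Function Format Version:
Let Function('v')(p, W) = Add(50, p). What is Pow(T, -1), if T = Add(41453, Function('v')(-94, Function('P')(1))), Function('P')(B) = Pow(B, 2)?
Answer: Rational(1, 41409) ≈ 2.4149e-5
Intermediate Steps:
T = 41409 (T = Add(41453, Add(50, -94)) = Add(41453, -44) = 41409)
Pow(T, -1) = Pow(41409, -1) = Rational(1, 41409)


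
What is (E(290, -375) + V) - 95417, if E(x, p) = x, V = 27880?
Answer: -67247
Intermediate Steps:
(E(290, -375) + V) - 95417 = (290 + 27880) - 95417 = 28170 - 95417 = -67247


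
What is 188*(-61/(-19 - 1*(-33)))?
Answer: -5734/7 ≈ -819.14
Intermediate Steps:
188*(-61/(-19 - 1*(-33))) = 188*(-61/(-19 + 33)) = 188*(-61/14) = -5734/7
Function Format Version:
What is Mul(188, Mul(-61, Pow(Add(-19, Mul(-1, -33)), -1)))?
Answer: Rational(-5734, 7) ≈ -819.14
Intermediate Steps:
Mul(188, Mul(-61, Pow(Add(-19, Mul(-1, -33)), -1))) = Mul(188, Mul(-61, Pow(Add(-19, 33), -1))) = Mul(188, Mul(-61, Pow(14, -1))) = Mul(188, Mul(-61, Rational(1, 14))) = Mul(188, Rational(-61, 14)) = Rational(-5734, 7)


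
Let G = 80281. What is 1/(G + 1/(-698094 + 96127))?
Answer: 601967/48326512726 ≈ 1.2456e-5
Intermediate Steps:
1/(G + 1/(-698094 + 96127)) = 1/(80281 + 1/(-698094 + 96127)) = 1/(80281 + 1/(-601967)) = 1/(80281 - 1/601967) = 1/(48326512726/601967) = 601967/48326512726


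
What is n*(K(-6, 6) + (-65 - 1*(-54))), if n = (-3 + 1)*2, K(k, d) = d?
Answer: 20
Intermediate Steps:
n = -4 (n = -2*2 = -4)
n*(K(-6, 6) + (-65 - 1*(-54))) = -4*(6 + (-65 - 1*(-54))) = -4*(6 + (-65 + 54)) = -4*(6 - 11) = -4*(-5) = 20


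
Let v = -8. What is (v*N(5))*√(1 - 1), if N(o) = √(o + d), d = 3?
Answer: 0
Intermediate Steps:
N(o) = √(3 + o) (N(o) = √(o + 3) = √(3 + o))
(v*N(5))*√(1 - 1) = (-8*√(3 + 5))*√(1 - 1) = (-16*√2)*√0 = -16*√2*0 = 0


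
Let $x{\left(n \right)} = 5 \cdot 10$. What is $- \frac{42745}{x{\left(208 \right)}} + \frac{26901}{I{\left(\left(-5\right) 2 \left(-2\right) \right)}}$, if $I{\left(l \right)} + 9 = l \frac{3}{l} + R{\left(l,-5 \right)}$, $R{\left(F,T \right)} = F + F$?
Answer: $- \frac{5414}{85} \approx -63.694$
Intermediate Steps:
$R{\left(F,T \right)} = 2 F$
$x{\left(n \right)} = 50$
$I{\left(l \right)} = -6 + 2 l$ ($I{\left(l \right)} = -9 + \left(l \frac{3}{l} + 2 l\right) = -9 + \left(3 + 2 l\right) = -6 + 2 l$)
$- \frac{42745}{x{\left(208 \right)}} + \frac{26901}{I{\left(\left(-5\right) 2 \left(-2\right) \right)}} = - \frac{42745}{50} + \frac{26901}{-6 + 2 \left(-5\right) 2 \left(-2\right)} = \left(-42745\right) \frac{1}{50} + \frac{26901}{-6 + 2 \left(\left(-10\right) \left(-2\right)\right)} = - \frac{8549}{10} + \frac{26901}{-6 + 2 \cdot 20} = - \frac{8549}{10} + \frac{26901}{-6 + 40} = - \frac{8549}{10} + \frac{26901}{34} = - \frac{5414}{85}$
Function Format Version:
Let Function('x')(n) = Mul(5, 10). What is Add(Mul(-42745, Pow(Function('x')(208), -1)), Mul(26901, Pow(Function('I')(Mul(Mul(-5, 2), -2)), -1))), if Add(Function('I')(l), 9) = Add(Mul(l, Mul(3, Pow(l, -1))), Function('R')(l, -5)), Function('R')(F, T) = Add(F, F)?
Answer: Rational(-5414, 85) ≈ -63.694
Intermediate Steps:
Function('R')(F, T) = Mul(2, F)
Function('x')(n) = 50
Function('I')(l) = Add(-6, Mul(2, l)) (Function('I')(l) = Add(-9, Add(Mul(l, Mul(3, Pow(l, -1))), Mul(2, l))) = Add(-9, Add(3, Mul(2, l))) = Add(-6, Mul(2, l)))
Add(Mul(-42745, Pow(Function('x')(208), -1)), Mul(26901, Pow(Function('I')(Mul(Mul(-5, 2), -2)), -1))) = Add(Mul(-42745, Pow(50, -1)), Mul(26901, Pow(Add(-6, Mul(2, Mul(Mul(-5, 2), -2))), -1))) = Add(Mul(-42745, Rational(1, 50)), Mul(26901, Pow(Add(-6, Mul(2, Mul(-10, -2))), -1))) = Add(Rational(-8549, 10), Mul(26901, Pow(Add(-6, Mul(2, 20)), -1))) = Add(Rational(-8549, 10), Mul(26901, Pow(Add(-6, 40), -1))) = Add(Rational(-8549, 10), Mul(26901, Pow(34, -1))) = Add(Rational(-8549, 10), Mul(26901, Rational(1, 34))) = Add(Rational(-8549, 10), Rational(26901, 34)) = Rational(-5414, 85)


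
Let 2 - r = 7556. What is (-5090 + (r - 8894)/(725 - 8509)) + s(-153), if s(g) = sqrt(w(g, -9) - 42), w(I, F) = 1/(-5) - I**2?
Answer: -4950514/973 + 2*I*sqrt(146570)/5 ≈ -5087.9 + 153.14*I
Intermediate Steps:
r = -7554 (r = 2 - 1*7556 = 2 - 7556 = -7554)
w(I, F) = -1/5 - I**2
s(g) = sqrt(-211/5 - g**2) (s(g) = sqrt((-1/5 - g**2) - 42) = sqrt(-211/5 - g**2))
(-5090 + (r - 8894)/(725 - 8509)) + s(-153) = (-5090 + (-7554 - 8894)/(725 - 8509)) + sqrt(-1055 - 25*(-153)**2)/5 = (-5090 - 16448/(-7784)) + sqrt(-1055 - 25*23409)/5 = (-5090 - 16448*(-1/7784)) + sqrt(-1055 - 585225)/5 = (-5090 + 2056/973) + sqrt(-586280)/5 = -4950514/973 + (2*I*sqrt(146570))/5 = -4950514/973 + 2*I*sqrt(146570)/5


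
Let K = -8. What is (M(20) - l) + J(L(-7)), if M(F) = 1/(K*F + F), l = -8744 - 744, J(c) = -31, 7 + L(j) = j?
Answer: 1323979/140 ≈ 9457.0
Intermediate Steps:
L(j) = -7 + j
l = -9488
M(F) = -1/(7*F) (M(F) = 1/(-8*F + F) = 1/(-7*F) = -1/(7*F))
(M(20) - l) + J(L(-7)) = (-⅐/20 - 1*(-9488)) - 31 = (-⅐*1/20 + 9488) - 31 = (-1/140 + 9488) - 31 = 1328319/140 - 31 = 1323979/140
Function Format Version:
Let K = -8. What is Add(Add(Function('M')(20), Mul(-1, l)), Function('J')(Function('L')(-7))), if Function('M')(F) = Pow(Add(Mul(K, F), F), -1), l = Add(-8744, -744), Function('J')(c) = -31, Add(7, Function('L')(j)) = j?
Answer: Rational(1323979, 140) ≈ 9457.0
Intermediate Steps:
Function('L')(j) = Add(-7, j)
l = -9488
Function('M')(F) = Mul(Rational(-1, 7), Pow(F, -1)) (Function('M')(F) = Pow(Add(Mul(-8, F), F), -1) = Pow(Mul(-7, F), -1) = Mul(Rational(-1, 7), Pow(F, -1)))
Add(Add(Function('M')(20), Mul(-1, l)), Function('J')(Function('L')(-7))) = Add(Add(Mul(Rational(-1, 7), Pow(20, -1)), Mul(-1, -9488)), -31) = Add(Add(Mul(Rational(-1, 7), Rational(1, 20)), 9488), -31) = Add(Add(Rational(-1, 140), 9488), -31) = Add(Rational(1328319, 140), -31) = Rational(1323979, 140)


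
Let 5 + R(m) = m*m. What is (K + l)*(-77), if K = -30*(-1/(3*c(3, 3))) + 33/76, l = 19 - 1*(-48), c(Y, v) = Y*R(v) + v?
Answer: -1195579/228 ≈ -5243.8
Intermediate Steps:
R(m) = -5 + m² (R(m) = -5 + m*m = -5 + m²)
c(Y, v) = v + Y*(-5 + v²) (c(Y, v) = Y*(-5 + v²) + v = v + Y*(-5 + v²))
l = 67 (l = 19 + 48 = 67)
K = 251/228 (K = -30*(-1/(3*(3 + 3*(-5 + 3²)))) + 33/76 = -30*(-1/(3*(3 + 3*(-5 + 9)))) + 33*(1/76) = -30*(-1/(3*(3 + 3*4))) + 33/76 = -30*(-1/(3*(3 + 12))) + 33/76 = -30/((-3*15)) + 33/76 = -30/(-45) + 33/76 = -30*(-1/45) + 33/76 = ⅔ + 33/76 = 251/228 ≈ 1.1009)
(K + l)*(-77) = (251/228 + 67)*(-77) = (15527/228)*(-77) = -1195579/228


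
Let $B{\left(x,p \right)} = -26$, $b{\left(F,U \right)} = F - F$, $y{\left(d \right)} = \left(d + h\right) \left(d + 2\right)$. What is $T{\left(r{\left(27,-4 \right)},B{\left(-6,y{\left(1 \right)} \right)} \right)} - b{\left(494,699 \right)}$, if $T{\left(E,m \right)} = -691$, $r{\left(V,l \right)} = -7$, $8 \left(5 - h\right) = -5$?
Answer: $-691$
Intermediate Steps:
$h = \frac{45}{8}$ ($h = 5 - - \frac{5}{8} = 5 + \frac{5}{8} = \frac{45}{8} \approx 5.625$)
$y{\left(d \right)} = \left(2 + d\right) \left(\frac{45}{8} + d\right)$ ($y{\left(d \right)} = \left(d + \frac{45}{8}\right) \left(d + 2\right) = \left(\frac{45}{8} + d\right) \left(2 + d\right) = \left(2 + d\right) \left(\frac{45}{8} + d\right)$)
$b{\left(F,U \right)} = 0$
$T{\left(r{\left(27,-4 \right)},B{\left(-6,y{\left(1 \right)} \right)} \right)} - b{\left(494,699 \right)} = -691 - 0 = -691 + 0 = -691$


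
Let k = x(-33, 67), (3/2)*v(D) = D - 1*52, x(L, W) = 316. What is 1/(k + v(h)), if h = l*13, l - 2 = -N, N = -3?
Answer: 3/974 ≈ 0.0030801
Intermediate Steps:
l = 5 (l = 2 - 1*(-3) = 2 + 3 = 5)
h = 65 (h = 5*13 = 65)
v(D) = -104/3 + 2*D/3 (v(D) = 2*(D - 1*52)/3 = 2*(D - 52)/3 = 2*(-52 + D)/3 = -104/3 + 2*D/3)
k = 316
1/(k + v(h)) = 1/(316 + (-104/3 + (⅔)*65)) = 1/(316 + (-104/3 + 130/3)) = 1/(316 + 26/3) = 1/(974/3) = 3/974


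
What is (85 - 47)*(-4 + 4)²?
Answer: 0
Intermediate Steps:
(85 - 47)*(-4 + 4)² = 38*0² = 38*0 = 0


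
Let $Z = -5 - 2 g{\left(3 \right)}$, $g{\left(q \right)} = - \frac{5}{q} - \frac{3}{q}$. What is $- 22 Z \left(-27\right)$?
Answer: $198$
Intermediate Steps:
$g{\left(q \right)} = - \frac{8}{q}$
$Z = \frac{1}{3}$ ($Z = -5 - 2 \left(- \frac{8}{3}\right) = -5 - 2 \left(\left(-8\right) \frac{1}{3}\right) = -5 - - \frac{16}{3} = -5 + \frac{16}{3} = \frac{1}{3} \approx 0.33333$)
$- 22 Z \left(-27\right) = \left(-22\right) \frac{1}{3} \left(-27\right) = \left(- \frac{22}{3}\right) \left(-27\right) = 198$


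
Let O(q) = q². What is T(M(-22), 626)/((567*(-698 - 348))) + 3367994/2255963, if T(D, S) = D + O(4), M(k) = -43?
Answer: 73983612167/49554483258 ≈ 1.4930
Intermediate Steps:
T(D, S) = 16 + D (T(D, S) = D + 4² = D + 16 = 16 + D)
T(M(-22), 626)/((567*(-698 - 348))) + 3367994/2255963 = (16 - 43)/((567*(-698 - 348))) + 3367994/2255963 = -27/(567*(-1046)) + 3367994*(1/2255963) = -27/(-593082) + 3367994/2255963 = -27*(-1/593082) + 3367994/2255963 = 1/21966 + 3367994/2255963 = 73983612167/49554483258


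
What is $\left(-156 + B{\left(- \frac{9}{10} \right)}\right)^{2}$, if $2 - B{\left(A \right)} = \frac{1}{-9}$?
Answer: $\frac{1918225}{81} \approx 23682.0$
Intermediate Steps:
$B{\left(A \right)} = \frac{19}{9}$ ($B{\left(A \right)} = 2 - \frac{1}{-9} = 2 - - \frac{1}{9} = 2 + \frac{1}{9} = \frac{19}{9}$)
$\left(-156 + B{\left(- \frac{9}{10} \right)}\right)^{2} = \left(-156 + \frac{19}{9}\right)^{2} = \left(- \frac{1385}{9}\right)^{2} = \frac{1918225}{81}$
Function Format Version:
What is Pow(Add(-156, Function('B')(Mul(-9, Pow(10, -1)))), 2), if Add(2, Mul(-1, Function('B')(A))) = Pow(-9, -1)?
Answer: Rational(1918225, 81) ≈ 23682.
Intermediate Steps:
Function('B')(A) = Rational(19, 9) (Function('B')(A) = Add(2, Mul(-1, Pow(-9, -1))) = Add(2, Mul(-1, Rational(-1, 9))) = Add(2, Rational(1, 9)) = Rational(19, 9))
Pow(Add(-156, Function('B')(Mul(-9, Pow(10, -1)))), 2) = Pow(Add(-156, Rational(19, 9)), 2) = Pow(Rational(-1385, 9), 2) = Rational(1918225, 81)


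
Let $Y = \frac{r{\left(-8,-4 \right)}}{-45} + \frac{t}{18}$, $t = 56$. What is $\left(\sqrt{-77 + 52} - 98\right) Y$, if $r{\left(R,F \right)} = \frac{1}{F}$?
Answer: $- \frac{9163}{30} + \frac{187 i}{12} \approx -305.43 + 15.583 i$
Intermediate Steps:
$Y = \frac{187}{60}$ ($Y = \frac{1}{\left(-4\right) \left(-45\right)} + \frac{56}{18} = \left(- \frac{1}{4}\right) \left(- \frac{1}{45}\right) + 56 \cdot \frac{1}{18} = \frac{1}{180} + \frac{28}{9} = \frac{187}{60} \approx 3.1167$)
$\left(\sqrt{-77 + 52} - 98\right) Y = \left(\sqrt{-77 + 52} - 98\right) \frac{187}{60} = \left(\sqrt{-25} - 98\right) \frac{187}{60} = \left(5 i - 98\right) \frac{187}{60} = \left(-98 + 5 i\right) \frac{187}{60} = - \frac{9163}{30} + \frac{187 i}{12}$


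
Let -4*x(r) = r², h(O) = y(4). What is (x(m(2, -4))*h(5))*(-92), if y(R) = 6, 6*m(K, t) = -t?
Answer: 184/3 ≈ 61.333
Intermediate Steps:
m(K, t) = -t/6 (m(K, t) = (-t)/6 = -t/6)
h(O) = 6
x(r) = -r²/4
(x(m(2, -4))*h(5))*(-92) = (-(-⅙*(-4))²/4*6)*(-92) = (-(⅔)²/4*6)*(-92) = (-¼*4/9*6)*(-92) = -⅑*6*(-92) = -⅔*(-92) = 184/3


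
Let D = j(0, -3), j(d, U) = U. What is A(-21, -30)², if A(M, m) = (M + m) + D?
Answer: 2916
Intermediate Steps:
D = -3
A(M, m) = -3 + M + m (A(M, m) = (M + m) - 3 = -3 + M + m)
A(-21, -30)² = (-3 - 21 - 30)² = (-54)² = 2916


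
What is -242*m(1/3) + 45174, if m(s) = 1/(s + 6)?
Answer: 857580/19 ≈ 45136.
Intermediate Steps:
m(s) = 1/(6 + s)
-242*m(1/3) + 45174 = -242/(6 + 1/3) + 45174 = -242/(6 + ⅓) + 45174 = -242/19/3 + 45174 = -242*3/19 + 45174 = -726/19 + 45174 = 857580/19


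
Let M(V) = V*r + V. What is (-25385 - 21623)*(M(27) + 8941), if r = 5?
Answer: -427913824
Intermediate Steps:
M(V) = 6*V (M(V) = V*5 + V = 5*V + V = 6*V)
(-25385 - 21623)*(M(27) + 8941) = (-25385 - 21623)*(6*27 + 8941) = -47008*(162 + 8941) = -47008*9103 = -427913824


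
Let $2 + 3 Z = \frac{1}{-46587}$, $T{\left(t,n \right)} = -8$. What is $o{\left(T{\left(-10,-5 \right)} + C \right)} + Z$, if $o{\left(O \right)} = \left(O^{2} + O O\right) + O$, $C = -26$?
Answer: $\frac{318282383}{139761} \approx 2277.3$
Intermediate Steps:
$Z = - \frac{93175}{139761}$ ($Z = - \frac{2}{3} + \frac{1}{3 \left(-46587\right)} = - \frac{2}{3} + \frac{1}{3} \left(- \frac{1}{46587}\right) = - \frac{2}{3} - \frac{1}{139761} = - \frac{93175}{139761} \approx -0.66667$)
$o{\left(O \right)} = O + 2 O^{2}$ ($o{\left(O \right)} = \left(O^{2} + O^{2}\right) + O = 2 O^{2} + O = O + 2 O^{2}$)
$o{\left(T{\left(-10,-5 \right)} + C \right)} + Z = \left(-8 - 26\right) \left(1 + 2 \left(-8 - 26\right)\right) - \frac{93175}{139761} = - 34 \left(1 + 2 \left(-34\right)\right) - \frac{93175}{139761} = - 34 \left(1 - 68\right) - \frac{93175}{139761} = \left(-34\right) \left(-67\right) - \frac{93175}{139761} = 2278 - \frac{93175}{139761} = \frac{318282383}{139761}$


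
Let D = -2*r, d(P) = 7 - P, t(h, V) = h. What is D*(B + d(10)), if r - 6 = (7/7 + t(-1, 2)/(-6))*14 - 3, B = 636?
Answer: -24476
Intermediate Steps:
r = 58/3 (r = 6 + ((7/7 - 1/(-6))*14 - 3) = 6 + ((7*(1/7) - 1*(-1/6))*14 - 3) = 6 + ((1 + 1/6)*14 - 3) = 6 + ((7/6)*14 - 3) = 6 + (49/3 - 3) = 6 + 40/3 = 58/3 ≈ 19.333)
D = -116/3 (D = -2*58/3 = -116/3 ≈ -38.667)
D*(B + d(10)) = -116*(636 + (7 - 1*10))/3 = -116*(636 + (7 - 10))/3 = -116*(636 - 3)/3 = -116/3*633 = -24476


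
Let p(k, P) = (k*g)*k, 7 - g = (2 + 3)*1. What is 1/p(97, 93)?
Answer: 1/18818 ≈ 5.3141e-5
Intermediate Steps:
g = 2 (g = 7 - (2 + 3) = 7 - 5 = 2)
p(k, P) = 2*k**2 (p(k, P) = (k*2)*k = (2*k)*k = 2*k**2)
1/p(97, 93) = 1/(2*97**2) = 1/(2*9409) = 1/18818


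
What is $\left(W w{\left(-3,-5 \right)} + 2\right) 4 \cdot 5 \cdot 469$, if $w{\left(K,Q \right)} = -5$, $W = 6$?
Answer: $-262640$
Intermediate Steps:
$\left(W w{\left(-3,-5 \right)} + 2\right) 4 \cdot 5 \cdot 469 = \left(6 \left(-5\right) + 2\right) 4 \cdot 5 \cdot 469 = \left(-30 + 2\right) 4 \cdot 5 \cdot 469 = \left(-28\right) 4 \cdot 5 \cdot 469 = \left(-112\right) 5 \cdot 469 = \left(-560\right) 469 = -262640$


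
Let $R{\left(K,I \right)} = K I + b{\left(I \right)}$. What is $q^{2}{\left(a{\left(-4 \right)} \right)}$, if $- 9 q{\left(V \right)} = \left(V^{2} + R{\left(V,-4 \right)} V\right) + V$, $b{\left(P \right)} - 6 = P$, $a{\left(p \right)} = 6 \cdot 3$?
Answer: $10404$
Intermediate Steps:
$a{\left(p \right)} = 18$
$b{\left(P \right)} = 6 + P$
$R{\left(K,I \right)} = 6 + I + I K$ ($R{\left(K,I \right)} = K I + \left(6 + I\right) = I K + \left(6 + I\right) = 6 + I + I K$)
$q{\left(V \right)} = - \frac{V}{9} - \frac{V^{2}}{9} - \frac{V \left(2 - 4 V\right)}{9}$ ($q{\left(V \right)} = - \frac{\left(V^{2} + \left(6 - 4 - 4 V\right) V\right) + V}{9} = - \frac{\left(V^{2} + \left(2 - 4 V\right) V\right) + V}{9} = - \frac{\left(V^{2} + V \left(2 - 4 V\right)\right) + V}{9} = - \frac{V + V^{2} + V \left(2 - 4 V\right)}{9} = - \frac{V}{9} - \frac{V^{2}}{9} - \frac{V \left(2 - 4 V\right)}{9}$)
$q^{2}{\left(a{\left(-4 \right)} \right)} = \left(\frac{1}{3} \cdot 18 \left(-1 + 18\right)\right)^{2} = \left(\frac{1}{3} \cdot 18 \cdot 17\right)^{2} = 102^{2} = 10404$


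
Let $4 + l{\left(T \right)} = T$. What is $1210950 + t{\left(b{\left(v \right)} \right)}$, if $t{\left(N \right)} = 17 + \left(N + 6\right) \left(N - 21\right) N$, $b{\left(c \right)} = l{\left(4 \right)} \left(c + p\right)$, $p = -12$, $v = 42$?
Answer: $1210967$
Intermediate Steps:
$l{\left(T \right)} = -4 + T$
$b{\left(c \right)} = 0$ ($b{\left(c \right)} = \left(-4 + 4\right) \left(c - 12\right) = 0 \left(-12 + c\right) = 0$)
$t{\left(N \right)} = 17 + N \left(-21 + N\right) \left(6 + N\right)$ ($t{\left(N \right)} = 17 + \left(6 + N\right) \left(-21 + N\right) N = 17 + \left(-21 + N\right) \left(6 + N\right) N = 17 + N \left(-21 + N\right) \left(6 + N\right)$)
$1210950 + t{\left(b{\left(v \right)} \right)} = 1210950 + \left(17 + 0^{3} - 0 - 15 \cdot 0^{2}\right) = 1210950 + \left(17 + 0 + 0 - 0\right) = 1210950 + \left(17 + 0 + 0 + 0\right) = 1210950 + 17 = 1210967$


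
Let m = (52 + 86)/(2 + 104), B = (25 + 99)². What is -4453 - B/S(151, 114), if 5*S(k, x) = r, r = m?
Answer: -4381897/69 ≈ -63506.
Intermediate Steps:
B = 15376 (B = 124² = 15376)
m = 69/53 (m = 138/106 = 138*(1/106) = 69/53 ≈ 1.3019)
r = 69/53 ≈ 1.3019
S(k, x) = 69/265 (S(k, x) = (⅕)*(69/53) = 69/265)
-4453 - B/S(151, 114) = -4453 - 15376/69/265 = -4453 - 15376*265/69 = -4453 - 1*4074640/69 = -4453 - 4074640/69 = -4381897/69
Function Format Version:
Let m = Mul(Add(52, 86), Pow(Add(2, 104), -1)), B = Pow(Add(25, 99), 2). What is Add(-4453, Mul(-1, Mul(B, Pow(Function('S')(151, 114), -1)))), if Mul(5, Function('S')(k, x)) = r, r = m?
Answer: Rational(-4381897, 69) ≈ -63506.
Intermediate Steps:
B = 15376 (B = Pow(124, 2) = 15376)
m = Rational(69, 53) (m = Mul(138, Pow(106, -1)) = Mul(138, Rational(1, 106)) = Rational(69, 53) ≈ 1.3019)
r = Rational(69, 53) ≈ 1.3019
Function('S')(k, x) = Rational(69, 265) (Function('S')(k, x) = Mul(Rational(1, 5), Rational(69, 53)) = Rational(69, 265))
Add(-4453, Mul(-1, Mul(B, Pow(Function('S')(151, 114), -1)))) = Add(-4453, Mul(-1, Mul(15376, Pow(Rational(69, 265), -1)))) = Add(-4453, Mul(-1, Mul(15376, Rational(265, 69)))) = Add(-4453, Mul(-1, Rational(4074640, 69))) = Add(-4453, Rational(-4074640, 69)) = Rational(-4381897, 69)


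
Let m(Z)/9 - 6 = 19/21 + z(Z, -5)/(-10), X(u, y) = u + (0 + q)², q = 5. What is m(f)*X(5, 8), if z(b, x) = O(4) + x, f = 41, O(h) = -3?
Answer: 14562/7 ≈ 2080.3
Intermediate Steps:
X(u, y) = 25 + u (X(u, y) = u + (0 + 5)² = u + 5² = u + 25 = 25 + u)
z(b, x) = -3 + x
m(Z) = 2427/35 (m(Z) = 54 + 9*(19/21 + (-3 - 5)/(-10)) = 54 + 9*(19*(1/21) - 8*(-⅒)) = 54 + 9*(19/21 + ⅘) = 54 + 9*(179/105) = 54 + 537/35 = 2427/35)
m(f)*X(5, 8) = 2427*(25 + 5)/35 = (2427/35)*30 = 14562/7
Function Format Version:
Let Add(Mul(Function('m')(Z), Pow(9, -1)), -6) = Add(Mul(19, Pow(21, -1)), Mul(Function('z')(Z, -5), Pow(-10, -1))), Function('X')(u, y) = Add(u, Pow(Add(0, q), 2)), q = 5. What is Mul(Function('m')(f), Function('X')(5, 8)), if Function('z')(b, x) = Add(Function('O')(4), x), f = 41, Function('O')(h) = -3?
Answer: Rational(14562, 7) ≈ 2080.3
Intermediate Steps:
Function('X')(u, y) = Add(25, u) (Function('X')(u, y) = Add(u, Pow(Add(0, 5), 2)) = Add(u, Pow(5, 2)) = Add(u, 25) = Add(25, u))
Function('z')(b, x) = Add(-3, x)
Function('m')(Z) = Rational(2427, 35) (Function('m')(Z) = Add(54, Mul(9, Add(Mul(19, Pow(21, -1)), Mul(Add(-3, -5), Pow(-10, -1))))) = Add(54, Mul(9, Add(Mul(19, Rational(1, 21)), Mul(-8, Rational(-1, 10))))) = Add(54, Mul(9, Add(Rational(19, 21), Rational(4, 5)))) = Add(54, Mul(9, Rational(179, 105))) = Add(54, Rational(537, 35)) = Rational(2427, 35))
Mul(Function('m')(f), Function('X')(5, 8)) = Mul(Rational(2427, 35), Add(25, 5)) = Mul(Rational(2427, 35), 30) = Rational(14562, 7)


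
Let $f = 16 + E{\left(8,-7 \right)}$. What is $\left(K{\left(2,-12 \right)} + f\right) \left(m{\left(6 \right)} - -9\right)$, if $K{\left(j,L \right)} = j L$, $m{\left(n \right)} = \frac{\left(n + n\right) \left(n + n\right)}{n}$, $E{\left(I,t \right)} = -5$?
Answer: $-429$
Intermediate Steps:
$m{\left(n \right)} = 4 n$ ($m{\left(n \right)} = \frac{2 n 2 n}{n} = \frac{4 n^{2}}{n} = 4 n$)
$K{\left(j,L \right)} = L j$
$f = 11$ ($f = 16 - 5 = 11$)
$\left(K{\left(2,-12 \right)} + f\right) \left(m{\left(6 \right)} - -9\right) = \left(\left(-12\right) 2 + 11\right) \left(4 \cdot 6 - -9\right) = \left(-24 + 11\right) \left(24 + 9\right) = \left(-13\right) 33 = -429$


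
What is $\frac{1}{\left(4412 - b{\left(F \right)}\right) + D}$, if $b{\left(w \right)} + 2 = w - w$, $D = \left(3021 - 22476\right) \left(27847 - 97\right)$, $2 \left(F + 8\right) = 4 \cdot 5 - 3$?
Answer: $- \frac{1}{539871836} \approx -1.8523 \cdot 10^{-9}$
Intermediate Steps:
$F = \frac{1}{2}$ ($F = -8 + \frac{4 \cdot 5 - 3}{2} = -8 + \frac{20 - 3}{2} = -8 + \frac{1}{2} \cdot 17 = -8 + \frac{17}{2} = \frac{1}{2} \approx 0.5$)
$D = -539876250$ ($D = \left(-19455\right) 27750 = -539876250$)
$b{\left(w \right)} = -2$ ($b{\left(w \right)} = -2 + \left(w - w\right) = -2 + 0 = -2$)
$\frac{1}{\left(4412 - b{\left(F \right)}\right) + D} = \frac{1}{\left(4412 - -2\right) - 539876250} = \frac{1}{\left(4412 + 2\right) - 539876250} = \frac{1}{4414 - 539876250} = \frac{1}{-539871836} = - \frac{1}{539871836}$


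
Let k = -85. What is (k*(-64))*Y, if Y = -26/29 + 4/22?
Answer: -1240320/319 ≈ -3888.1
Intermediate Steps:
Y = -228/319 (Y = -26*1/29 + 4*(1/22) = -26/29 + 2/11 = -228/319 ≈ -0.71473)
(k*(-64))*Y = -85*(-64)*(-228/319) = 5440*(-228/319) = -1240320/319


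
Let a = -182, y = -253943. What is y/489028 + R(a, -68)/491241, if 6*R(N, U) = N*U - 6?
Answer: -371217001609/720691811244 ≈ -0.51508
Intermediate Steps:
R(N, U) = -1 + N*U/6 (R(N, U) = (N*U - 6)/6 = (-6 + N*U)/6 = -1 + N*U/6)
y/489028 + R(a, -68)/491241 = -253943/489028 + (-1 + (⅙)*(-182)*(-68))/491241 = -253943*1/489028 + (-1 + 6188/3)*(1/491241) = -253943/489028 + (6185/3)*(1/491241) = -253943/489028 + 6185/1473723 = -371217001609/720691811244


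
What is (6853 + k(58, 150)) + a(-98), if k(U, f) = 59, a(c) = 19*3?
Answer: 6969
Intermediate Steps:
a(c) = 57
(6853 + k(58, 150)) + a(-98) = (6853 + 59) + 57 = 6912 + 57 = 6969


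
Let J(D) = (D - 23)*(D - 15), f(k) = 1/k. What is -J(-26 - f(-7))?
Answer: -97812/49 ≈ -1996.2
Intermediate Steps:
J(D) = (-23 + D)*(-15 + D)
-J(-26 - f(-7)) = -(345 + (-26 - 1/(-7))² - 38*(-26 - 1/(-7))) = -(345 + (-26 - 1*(-⅐))² - 38*(-26 - 1*(-⅐))) = -(345 + (-26 + ⅐)² - 38*(-26 + ⅐)) = -(345 + (-181/7)² - 38*(-181/7)) = -(345 + 32761/49 + 6878/7) = -1*97812/49 = -97812/49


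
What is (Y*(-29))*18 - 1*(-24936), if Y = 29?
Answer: 9798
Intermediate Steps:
(Y*(-29))*18 - 1*(-24936) = (29*(-29))*18 - 1*(-24936) = -841*18 + 24936 = -15138 + 24936 = 9798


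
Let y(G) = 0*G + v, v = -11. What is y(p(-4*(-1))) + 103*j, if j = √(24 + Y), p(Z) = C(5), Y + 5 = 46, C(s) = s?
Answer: -11 + 103*√65 ≈ 819.41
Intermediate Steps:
Y = 41 (Y = -5 + 46 = 41)
p(Z) = 5
y(G) = -11 (y(G) = 0*G - 11 = 0 - 11 = -11)
j = √65 (j = √(24 + 41) = √65 ≈ 8.0623)
y(p(-4*(-1))) + 103*j = -11 + 103*√65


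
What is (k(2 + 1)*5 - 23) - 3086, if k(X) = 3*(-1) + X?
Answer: -3109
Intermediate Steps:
k(X) = -3 + X
(k(2 + 1)*5 - 23) - 3086 = ((-3 + (2 + 1))*5 - 23) - 3086 = ((-3 + 3)*5 - 23) - 3086 = (0*5 - 23) - 3086 = (0 - 23) - 3086 = -23 - 3086 = -3109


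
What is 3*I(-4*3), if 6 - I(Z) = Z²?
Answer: -414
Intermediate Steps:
I(Z) = 6 - Z²
3*I(-4*3) = 3*(6 - (-4*3)²) = 3*(6 - 1*(-12)²) = 3*(6 - 1*144) = 3*(6 - 144) = 3*(-138) = -414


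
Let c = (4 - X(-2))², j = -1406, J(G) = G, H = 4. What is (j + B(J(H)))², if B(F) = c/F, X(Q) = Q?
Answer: 1951609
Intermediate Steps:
c = 36 (c = (4 - 1*(-2))² = (4 + 2)² = 6² = 36)
B(F) = 36/F
(j + B(J(H)))² = (-1406 + 36/4)² = (-1406 + 36*(¼))² = (-1406 + 9)² = (-1397)² = 1951609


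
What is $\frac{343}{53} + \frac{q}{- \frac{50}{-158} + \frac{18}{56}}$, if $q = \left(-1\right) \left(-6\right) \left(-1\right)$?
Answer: $- \frac{219443}{74783} \approx -2.9344$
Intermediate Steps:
$q = -6$ ($q = 6 \left(-1\right) = -6$)
$\frac{343}{53} + \frac{q}{- \frac{50}{-158} + \frac{18}{56}} = \frac{343}{53} - \frac{6}{- \frac{50}{-158} + \frac{18}{56}} = 343 \cdot \frac{1}{53} - \frac{6}{\left(-50\right) \left(- \frac{1}{158}\right) + 18 \cdot \frac{1}{56}} = \frac{343}{53} - \frac{6}{\frac{25}{79} + \frac{9}{28}} = \frac{343}{53} - \frac{6}{\frac{1411}{2212}} = \frac{343}{53} - \frac{13272}{1411} = - \frac{219443}{74783}$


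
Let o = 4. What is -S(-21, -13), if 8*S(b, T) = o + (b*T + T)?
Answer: -33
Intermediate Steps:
S(b, T) = ½ + T/8 + T*b/8 (S(b, T) = (4 + (b*T + T))/8 = (4 + (T*b + T))/8 = (4 + (T + T*b))/8 = (4 + T + T*b)/8 = ½ + T/8 + T*b/8)
-S(-21, -13) = -(½ + (⅛)*(-13) + (⅛)*(-13)*(-21)) = -(½ - 13/8 + 273/8) = -1*33 = -33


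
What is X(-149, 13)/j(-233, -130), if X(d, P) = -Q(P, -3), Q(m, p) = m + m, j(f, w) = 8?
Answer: -13/4 ≈ -3.2500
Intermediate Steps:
Q(m, p) = 2*m
X(d, P) = -2*P
X(-149, 13)/j(-233, -130) = -2*13/8 = -26*⅛ = -13/4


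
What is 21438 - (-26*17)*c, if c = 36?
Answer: 37350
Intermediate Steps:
21438 - (-26*17)*c = 21438 - (-26*17)*36 = 21438 - (-442)*36 = 21438 - 1*(-15912) = 21438 + 15912 = 37350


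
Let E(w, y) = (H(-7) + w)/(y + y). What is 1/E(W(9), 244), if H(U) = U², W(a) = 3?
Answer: 122/13 ≈ 9.3846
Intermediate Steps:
E(w, y) = (49 + w)/(2*y) (E(w, y) = ((-7)² + w)/(y + y) = (49 + w)/((2*y)) = (49 + w)*(1/(2*y)) = (49 + w)/(2*y))
1/E(W(9), 244) = 1/((½)*(49 + 3)/244) = 1/((½)*(1/244)*52) = 1/(13/122) = 122/13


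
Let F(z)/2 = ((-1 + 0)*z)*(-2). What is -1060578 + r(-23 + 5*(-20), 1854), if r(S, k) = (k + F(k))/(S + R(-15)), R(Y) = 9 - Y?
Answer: -11667388/11 ≈ -1.0607e+6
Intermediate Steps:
F(z) = 4*z (F(z) = 2*(((-1 + 0)*z)*(-2)) = 2*(-z*(-2)) = 2*(2*z) = 4*z)
r(S, k) = 5*k/(24 + S) (r(S, k) = (k + 4*k)/(S + (9 - 1*(-15))) = (5*k)/(S + (9 + 15)) = (5*k)/(S + 24) = (5*k)/(24 + S) = 5*k/(24 + S))
-1060578 + r(-23 + 5*(-20), 1854) = -1060578 + 5*1854/(24 + (-23 + 5*(-20))) = -1060578 + 5*1854/(24 + (-23 - 100)) = -1060578 + 5*1854/(24 - 123) = -1060578 + 5*1854/(-99) = -1060578 + 5*1854*(-1/99) = -1060578 - 1030/11 = -11667388/11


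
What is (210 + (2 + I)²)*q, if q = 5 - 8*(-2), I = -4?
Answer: 4494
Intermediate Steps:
q = 21 (q = 5 + 16 = 21)
(210 + (2 + I)²)*q = (210 + (2 - 4)²)*21 = (210 + (-2)²)*21 = (210 + 4)*21 = 214*21 = 4494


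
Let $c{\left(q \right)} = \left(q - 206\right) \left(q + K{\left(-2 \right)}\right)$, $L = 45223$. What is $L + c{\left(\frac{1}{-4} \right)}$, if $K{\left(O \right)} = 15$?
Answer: $\frac{674893}{16} \approx 42181.0$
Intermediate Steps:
$c{\left(q \right)} = \left(-206 + q\right) \left(15 + q\right)$ ($c{\left(q \right)} = \left(q - 206\right) \left(q + 15\right) = \left(-206 + q\right) \left(15 + q\right)$)
$L + c{\left(\frac{1}{-4} \right)} = 45223 - \left(3090 - \frac{191}{4} - \frac{1}{16}\right) = 45223 - \left(\frac{12169}{4} - \frac{1}{16}\right) = 45223 + \left(-3090 + \frac{1}{16} + \frac{191}{4}\right) = 45223 - \frac{48675}{16} = \frac{674893}{16}$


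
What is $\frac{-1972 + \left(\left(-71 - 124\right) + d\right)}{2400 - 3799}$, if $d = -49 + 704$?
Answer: $\frac{1512}{1399} \approx 1.0808$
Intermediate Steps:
$d = 655$
$\frac{-1972 + \left(\left(-71 - 124\right) + d\right)}{2400 - 3799} = \frac{-1972 + \left(\left(-71 - 124\right) + 655\right)}{2400 - 3799} = \frac{-1972 + \left(\left(-71 - 124\right) + 655\right)}{-1399} = \left(-1972 + \left(-195 + 655\right)\right) \left(- \frac{1}{1399}\right) = \left(-1972 + 460\right) \left(- \frac{1}{1399}\right) = \left(-1512\right) \left(- \frac{1}{1399}\right) = \frac{1512}{1399}$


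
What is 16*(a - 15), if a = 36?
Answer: 336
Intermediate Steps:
16*(a - 15) = 16*(36 - 15) = 16*21 = 336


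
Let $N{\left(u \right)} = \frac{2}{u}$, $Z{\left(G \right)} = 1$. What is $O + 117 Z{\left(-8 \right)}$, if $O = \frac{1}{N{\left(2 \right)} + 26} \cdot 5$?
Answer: $\frac{3164}{27} \approx 117.19$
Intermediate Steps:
$O = \frac{5}{27}$ ($O = \frac{1}{\frac{2}{2} + 26} \cdot 5 = \frac{1}{2 \cdot \frac{1}{2} + 26} \cdot 5 = \frac{1}{1 + 26} \cdot 5 = \frac{1}{27} \cdot 5 = \frac{5}{27} \approx 0.18519$)
$O + 117 Z{\left(-8 \right)} = \frac{5}{27} + 117 \cdot 1 = \frac{5}{27} + 117 = \frac{3164}{27}$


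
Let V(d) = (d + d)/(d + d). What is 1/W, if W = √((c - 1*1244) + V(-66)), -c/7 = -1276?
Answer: √7689/7689 ≈ 0.011404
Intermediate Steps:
c = 8932 (c = -7*(-1276) = 8932)
V(d) = 1 (V(d) = (2*d)/((2*d)) = (2*d)*(1/(2*d)) = 1)
W = √7689 (W = √((8932 - 1*1244) + 1) = √((8932 - 1244) + 1) = √(7688 + 1) = √7689 ≈ 87.687)
1/W = 1/(√7689) = √7689/7689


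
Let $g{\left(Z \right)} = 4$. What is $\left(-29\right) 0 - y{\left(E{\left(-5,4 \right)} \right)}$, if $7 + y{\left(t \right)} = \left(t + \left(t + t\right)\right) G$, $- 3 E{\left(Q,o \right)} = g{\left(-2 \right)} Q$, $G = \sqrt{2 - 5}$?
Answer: $7 - 20 i \sqrt{3} \approx 7.0 - 34.641 i$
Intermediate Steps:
$G = i \sqrt{3}$ ($G = \sqrt{-3} = i \sqrt{3} \approx 1.732 i$)
$E{\left(Q,o \right)} = - \frac{4 Q}{3}$
$y{\left(t \right)} = -7 + 3 i t \sqrt{3}$ ($y{\left(t \right)} = -7 + \left(t + \left(t + t\right)\right) i \sqrt{3} = -7 + \left(t + 2 t\right) i \sqrt{3} = -7 + 3 t i \sqrt{3} = -7 + 3 i t \sqrt{3}$)
$\left(-29\right) 0 - y{\left(E{\left(-5,4 \right)} \right)} = \left(-29\right) 0 - \left(-7 + 3 i \left(\left(- \frac{4}{3}\right) \left(-5\right)\right) \sqrt{3}\right) = 0 - \left(-7 + 3 i \frac{20}{3} \sqrt{3}\right) = 0 - \left(-7 + 20 i \sqrt{3}\right) = 0 + \left(7 - 20 i \sqrt{3}\right) = 7 - 20 i \sqrt{3}$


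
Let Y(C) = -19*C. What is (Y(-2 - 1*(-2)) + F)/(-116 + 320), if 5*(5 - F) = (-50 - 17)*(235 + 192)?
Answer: 14317/510 ≈ 28.073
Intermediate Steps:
F = 28634/5 (F = 5 - (-50 - 17)*(235 + 192)/5 = 5 - (-67)*427/5 = 5 - ⅕*(-28609) = 5 + 28609/5 = 28634/5 ≈ 5726.8)
(Y(-2 - 1*(-2)) + F)/(-116 + 320) = (-19*(-2 - 1*(-2)) + 28634/5)/(-116 + 320) = (-19*(-2 + 2) + 28634/5)/204 = (-19*0 + 28634/5)*(1/204) = (0 + 28634/5)*(1/204) = (28634/5)*(1/204) = 14317/510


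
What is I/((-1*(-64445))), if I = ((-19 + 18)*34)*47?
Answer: -1598/64445 ≈ -0.024796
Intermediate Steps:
I = -1598 (I = -1*34*47 = -34*47 = -1598)
I/((-1*(-64445))) = -1598/((-1*(-64445))) = -1598/64445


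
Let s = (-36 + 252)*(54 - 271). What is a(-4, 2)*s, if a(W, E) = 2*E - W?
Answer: -374976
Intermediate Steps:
s = -46872 (s = 216*(-217) = -46872)
a(W, E) = -W + 2*E
a(-4, 2)*s = (-1*(-4) + 2*2)*(-46872) = (4 + 4)*(-46872) = 8*(-46872) = -374976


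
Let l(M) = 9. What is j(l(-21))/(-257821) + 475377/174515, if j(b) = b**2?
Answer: 122548037802/44993631815 ≈ 2.7237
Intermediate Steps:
j(l(-21))/(-257821) + 475377/174515 = 9**2/(-257821) + 475377/174515 = 81*(-1/257821) + 475377*(1/174515) = -81/257821 + 475377/174515 = 122548037802/44993631815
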